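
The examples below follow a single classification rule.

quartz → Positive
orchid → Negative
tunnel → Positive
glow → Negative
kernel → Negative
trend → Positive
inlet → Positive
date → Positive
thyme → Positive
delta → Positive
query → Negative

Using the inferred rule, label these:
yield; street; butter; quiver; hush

Rule: contains 't'. This holds for each 'Positive' example and fails for each 'Negative' one.

Negative, Positive, Positive, Negative, Negative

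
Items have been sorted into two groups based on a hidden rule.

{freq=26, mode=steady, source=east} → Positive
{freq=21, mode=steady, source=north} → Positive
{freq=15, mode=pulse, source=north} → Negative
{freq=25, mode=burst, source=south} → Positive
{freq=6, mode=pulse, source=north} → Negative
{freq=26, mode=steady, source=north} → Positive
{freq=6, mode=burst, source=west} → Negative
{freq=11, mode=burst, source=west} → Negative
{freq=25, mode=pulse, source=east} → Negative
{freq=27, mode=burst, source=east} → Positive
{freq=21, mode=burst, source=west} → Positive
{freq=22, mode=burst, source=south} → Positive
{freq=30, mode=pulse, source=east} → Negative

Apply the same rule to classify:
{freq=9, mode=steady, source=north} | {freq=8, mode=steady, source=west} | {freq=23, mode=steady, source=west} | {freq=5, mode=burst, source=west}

The common property of the 'Positive' items is: mode is not pulse AND freq ≥ 15. No 'Negative' item has it.
{freq=9, mode=steady, source=north}: mode is steady, freq = 9, does not pass → Negative.
{freq=8, mode=steady, source=west}: mode is steady, freq = 8, does not pass → Negative.
{freq=23, mode=steady, source=west}: mode is steady, freq = 23, checks out → Positive.
{freq=5, mode=burst, source=west}: mode is burst, freq = 5, does not pass → Negative.

Negative, Negative, Positive, Negative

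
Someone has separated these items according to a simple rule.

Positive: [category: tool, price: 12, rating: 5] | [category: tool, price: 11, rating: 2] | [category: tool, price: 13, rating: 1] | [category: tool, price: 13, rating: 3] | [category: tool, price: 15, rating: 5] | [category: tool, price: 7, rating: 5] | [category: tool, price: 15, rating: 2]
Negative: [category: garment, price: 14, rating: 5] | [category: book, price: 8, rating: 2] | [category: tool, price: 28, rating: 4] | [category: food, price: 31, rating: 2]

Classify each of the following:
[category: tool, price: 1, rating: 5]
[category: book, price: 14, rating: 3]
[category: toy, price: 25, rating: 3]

Positive, Negative, Negative

The pattern is that an item is 'Positive' exactly when: category is tool AND price ≤ 15.
[category: tool, price: 1, rating: 5]: Positive (category is tool, price = 1). [category: book, price: 14, rating: 3]: Negative (category is book, price = 14). [category: toy, price: 25, rating: 3]: Negative (category is toy, price = 25).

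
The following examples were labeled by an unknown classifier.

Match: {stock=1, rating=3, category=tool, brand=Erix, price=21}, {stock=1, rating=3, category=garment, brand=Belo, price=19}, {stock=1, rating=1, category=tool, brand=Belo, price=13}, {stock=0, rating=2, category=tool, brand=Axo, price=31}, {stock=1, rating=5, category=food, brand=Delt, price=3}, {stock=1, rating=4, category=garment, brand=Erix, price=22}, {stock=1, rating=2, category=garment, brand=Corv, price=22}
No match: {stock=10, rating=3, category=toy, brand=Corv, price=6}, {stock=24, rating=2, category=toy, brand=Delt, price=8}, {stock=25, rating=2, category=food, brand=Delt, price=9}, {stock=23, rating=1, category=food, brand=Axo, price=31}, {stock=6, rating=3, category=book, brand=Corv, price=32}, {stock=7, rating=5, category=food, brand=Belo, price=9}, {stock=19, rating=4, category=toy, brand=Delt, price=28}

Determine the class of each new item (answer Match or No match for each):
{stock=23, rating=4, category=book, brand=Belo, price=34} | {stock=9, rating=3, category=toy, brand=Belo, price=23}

The rule appears to be: stock ≤ 1.

No match, No match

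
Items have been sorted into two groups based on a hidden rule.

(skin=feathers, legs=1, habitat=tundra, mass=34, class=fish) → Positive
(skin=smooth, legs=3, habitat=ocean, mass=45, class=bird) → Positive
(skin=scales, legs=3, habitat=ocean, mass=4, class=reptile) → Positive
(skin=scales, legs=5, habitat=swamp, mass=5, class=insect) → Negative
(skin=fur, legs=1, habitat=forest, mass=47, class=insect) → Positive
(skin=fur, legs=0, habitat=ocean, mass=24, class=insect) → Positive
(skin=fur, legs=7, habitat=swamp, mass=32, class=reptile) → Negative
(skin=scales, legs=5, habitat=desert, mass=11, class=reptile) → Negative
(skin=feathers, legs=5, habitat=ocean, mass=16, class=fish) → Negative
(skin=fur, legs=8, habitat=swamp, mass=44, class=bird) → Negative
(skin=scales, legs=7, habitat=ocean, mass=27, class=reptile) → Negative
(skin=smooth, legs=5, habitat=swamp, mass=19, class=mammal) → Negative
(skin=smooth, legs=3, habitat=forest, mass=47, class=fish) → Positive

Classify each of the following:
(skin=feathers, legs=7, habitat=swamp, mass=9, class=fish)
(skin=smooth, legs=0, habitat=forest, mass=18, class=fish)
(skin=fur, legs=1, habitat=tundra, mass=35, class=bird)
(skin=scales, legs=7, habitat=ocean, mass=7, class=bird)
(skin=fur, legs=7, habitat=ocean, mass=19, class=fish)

Negative, Positive, Positive, Negative, Negative

The simplest hypothesis consistent with all the labels is: legs ≤ 3.
(skin=feathers, legs=7, habitat=swamp, mass=9, class=fish): legs = 7 — fails the rule, so Negative.
(skin=smooth, legs=0, habitat=forest, mass=18, class=fish): legs = 0 — has this property, so Positive.
(skin=fur, legs=1, habitat=tundra, mass=35, class=bird): legs = 1 — has this property, so Positive.
(skin=scales, legs=7, habitat=ocean, mass=7, class=bird): legs = 7 — fails the rule, so Negative.
(skin=fur, legs=7, habitat=ocean, mass=19, class=fish): legs = 7 — fails the rule, so Negative.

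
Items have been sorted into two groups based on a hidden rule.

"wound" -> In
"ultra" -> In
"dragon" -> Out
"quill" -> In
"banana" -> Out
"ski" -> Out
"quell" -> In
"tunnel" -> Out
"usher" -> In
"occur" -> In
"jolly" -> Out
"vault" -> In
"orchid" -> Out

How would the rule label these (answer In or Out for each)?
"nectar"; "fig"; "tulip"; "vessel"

The rule appears to be: odd length AND contains 'u'.

Out, Out, In, Out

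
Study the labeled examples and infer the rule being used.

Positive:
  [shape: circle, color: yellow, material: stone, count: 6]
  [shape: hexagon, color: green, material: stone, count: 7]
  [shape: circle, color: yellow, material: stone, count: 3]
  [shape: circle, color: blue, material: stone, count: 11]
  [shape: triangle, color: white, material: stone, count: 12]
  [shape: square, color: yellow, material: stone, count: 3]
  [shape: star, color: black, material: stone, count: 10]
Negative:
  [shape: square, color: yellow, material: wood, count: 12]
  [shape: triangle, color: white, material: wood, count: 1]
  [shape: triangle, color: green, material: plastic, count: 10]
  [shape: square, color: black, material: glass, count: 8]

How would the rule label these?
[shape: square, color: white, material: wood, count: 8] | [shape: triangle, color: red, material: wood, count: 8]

Negative, Negative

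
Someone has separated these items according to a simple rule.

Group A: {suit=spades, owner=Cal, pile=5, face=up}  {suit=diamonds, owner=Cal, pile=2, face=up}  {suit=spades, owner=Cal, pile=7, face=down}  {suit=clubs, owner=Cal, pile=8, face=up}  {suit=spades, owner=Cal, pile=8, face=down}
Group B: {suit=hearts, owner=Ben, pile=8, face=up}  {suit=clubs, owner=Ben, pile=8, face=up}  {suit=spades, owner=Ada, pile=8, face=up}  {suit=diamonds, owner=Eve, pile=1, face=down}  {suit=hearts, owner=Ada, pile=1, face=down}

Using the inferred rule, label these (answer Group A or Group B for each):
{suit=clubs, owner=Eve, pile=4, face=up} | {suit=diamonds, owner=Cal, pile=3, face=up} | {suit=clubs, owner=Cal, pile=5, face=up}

Group B, Group A, Group A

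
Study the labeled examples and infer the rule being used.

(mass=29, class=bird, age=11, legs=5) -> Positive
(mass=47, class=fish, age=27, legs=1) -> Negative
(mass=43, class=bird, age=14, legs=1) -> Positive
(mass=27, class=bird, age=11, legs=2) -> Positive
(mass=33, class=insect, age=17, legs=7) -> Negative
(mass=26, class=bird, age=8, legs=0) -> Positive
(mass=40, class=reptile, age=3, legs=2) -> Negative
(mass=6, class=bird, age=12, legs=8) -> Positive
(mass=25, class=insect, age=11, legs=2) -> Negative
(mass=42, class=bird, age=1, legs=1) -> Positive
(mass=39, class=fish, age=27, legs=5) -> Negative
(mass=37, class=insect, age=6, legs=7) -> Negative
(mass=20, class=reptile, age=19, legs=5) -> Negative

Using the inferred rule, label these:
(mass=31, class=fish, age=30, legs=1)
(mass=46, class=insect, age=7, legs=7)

Negative, Negative

The simplest hypothesis consistent with all the labels is: class is bird.
(mass=31, class=fish, age=30, legs=1) — class is fish, hence Negative. (mass=46, class=insect, age=7, legs=7) — class is insect, hence Negative.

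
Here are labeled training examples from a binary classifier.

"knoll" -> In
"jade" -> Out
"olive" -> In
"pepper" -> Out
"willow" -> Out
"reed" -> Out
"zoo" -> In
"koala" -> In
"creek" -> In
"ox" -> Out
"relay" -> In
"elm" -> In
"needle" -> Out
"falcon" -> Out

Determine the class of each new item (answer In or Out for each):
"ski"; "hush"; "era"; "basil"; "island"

The common property of the 'In' items is: odd length. No 'Out' item has it.

In, Out, In, In, Out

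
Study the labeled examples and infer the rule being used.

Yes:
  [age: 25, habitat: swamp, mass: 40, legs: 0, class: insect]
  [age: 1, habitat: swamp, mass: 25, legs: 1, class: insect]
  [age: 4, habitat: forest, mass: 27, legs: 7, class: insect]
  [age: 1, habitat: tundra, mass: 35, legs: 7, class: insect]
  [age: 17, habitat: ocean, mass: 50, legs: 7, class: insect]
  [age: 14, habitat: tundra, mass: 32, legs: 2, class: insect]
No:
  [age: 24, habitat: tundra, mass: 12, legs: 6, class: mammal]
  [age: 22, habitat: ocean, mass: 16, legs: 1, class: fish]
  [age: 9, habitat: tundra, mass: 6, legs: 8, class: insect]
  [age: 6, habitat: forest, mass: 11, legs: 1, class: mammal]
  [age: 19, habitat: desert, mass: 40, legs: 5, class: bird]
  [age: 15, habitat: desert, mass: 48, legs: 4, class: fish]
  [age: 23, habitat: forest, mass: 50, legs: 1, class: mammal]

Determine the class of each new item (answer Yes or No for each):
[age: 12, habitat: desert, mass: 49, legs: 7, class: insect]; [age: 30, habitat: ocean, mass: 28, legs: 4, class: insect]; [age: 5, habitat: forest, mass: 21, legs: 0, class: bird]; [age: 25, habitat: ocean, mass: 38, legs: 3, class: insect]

Every 'Yes' example satisfies: class is insect AND legs ≤ 7. None of the 'No' examples do.
[age: 12, habitat: desert, mass: 49, legs: 7, class: insect]: class is insect, legs = 7, qualifies → Yes. [age: 30, habitat: ocean, mass: 28, legs: 4, class: insect]: class is insect, legs = 4, qualifies → Yes. [age: 5, habitat: forest, mass: 21, legs: 0, class: bird]: class is bird, legs = 0, doesn't match → No. [age: 25, habitat: ocean, mass: 38, legs: 3, class: insect]: class is insect, legs = 3, qualifies → Yes.

Yes, Yes, No, Yes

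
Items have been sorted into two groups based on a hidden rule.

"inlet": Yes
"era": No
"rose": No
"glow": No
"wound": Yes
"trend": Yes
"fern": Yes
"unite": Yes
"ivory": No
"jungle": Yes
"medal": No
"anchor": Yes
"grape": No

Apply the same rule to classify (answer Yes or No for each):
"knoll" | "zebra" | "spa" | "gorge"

Comparing the two groups points to one rule — contains 'n'.
"knoll" → has 'n' → Yes. "zebra" → no 'n' → No. "spa" → no 'n' → No. "gorge" → no 'n' → No.

Yes, No, No, No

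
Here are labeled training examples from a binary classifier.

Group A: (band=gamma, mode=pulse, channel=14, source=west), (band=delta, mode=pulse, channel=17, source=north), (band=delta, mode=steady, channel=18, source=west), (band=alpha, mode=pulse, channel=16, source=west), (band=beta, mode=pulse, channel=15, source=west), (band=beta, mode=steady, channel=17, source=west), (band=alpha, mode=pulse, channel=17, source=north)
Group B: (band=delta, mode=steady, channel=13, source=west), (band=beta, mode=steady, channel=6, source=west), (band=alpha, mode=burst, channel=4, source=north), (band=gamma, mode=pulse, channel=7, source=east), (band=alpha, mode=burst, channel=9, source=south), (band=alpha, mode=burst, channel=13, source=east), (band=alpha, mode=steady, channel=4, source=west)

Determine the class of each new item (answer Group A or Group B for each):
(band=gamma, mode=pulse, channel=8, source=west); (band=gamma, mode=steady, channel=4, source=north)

A rule that fits every label: channel ≥ 14 — true of each 'Group A' example, false of each 'Group B' one.
(band=gamma, mode=pulse, channel=8, source=west): Group B (channel = 8).
(band=gamma, mode=steady, channel=4, source=north): Group B (channel = 4).

Group B, Group B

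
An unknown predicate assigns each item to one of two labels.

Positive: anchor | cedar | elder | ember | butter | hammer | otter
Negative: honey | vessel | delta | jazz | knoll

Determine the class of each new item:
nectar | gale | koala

Positive, Negative, Negative

The pattern is that an item is 'Positive' exactly when: contains 'r'.
nectar → has 'r' → Positive.
gale → no 'r' → Negative.
koala → no 'r' → Negative.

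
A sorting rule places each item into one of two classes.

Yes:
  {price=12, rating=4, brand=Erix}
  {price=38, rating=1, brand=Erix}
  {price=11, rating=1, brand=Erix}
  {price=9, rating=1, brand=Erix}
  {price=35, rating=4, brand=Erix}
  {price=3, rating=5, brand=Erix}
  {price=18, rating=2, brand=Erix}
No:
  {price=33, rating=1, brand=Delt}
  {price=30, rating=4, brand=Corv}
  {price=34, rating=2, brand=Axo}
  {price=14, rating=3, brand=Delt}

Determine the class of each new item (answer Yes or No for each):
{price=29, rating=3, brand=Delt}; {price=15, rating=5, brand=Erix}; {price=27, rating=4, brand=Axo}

No, Yes, No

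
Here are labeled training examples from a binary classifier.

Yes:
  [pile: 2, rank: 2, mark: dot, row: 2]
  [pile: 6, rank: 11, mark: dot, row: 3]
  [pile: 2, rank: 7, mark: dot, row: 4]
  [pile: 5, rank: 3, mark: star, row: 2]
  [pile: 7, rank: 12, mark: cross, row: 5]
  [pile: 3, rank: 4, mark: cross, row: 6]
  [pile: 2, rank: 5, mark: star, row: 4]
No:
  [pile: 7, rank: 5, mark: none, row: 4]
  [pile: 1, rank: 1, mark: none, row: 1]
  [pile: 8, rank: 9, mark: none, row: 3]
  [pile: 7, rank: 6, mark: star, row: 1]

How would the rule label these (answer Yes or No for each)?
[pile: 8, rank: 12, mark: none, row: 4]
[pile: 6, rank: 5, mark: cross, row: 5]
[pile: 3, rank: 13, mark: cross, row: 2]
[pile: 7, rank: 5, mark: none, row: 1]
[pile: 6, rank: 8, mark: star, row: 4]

The rule appears to be: mark is not none AND row ≥ 2.
[pile: 8, rank: 12, mark: none, row: 4] → mark is none, row = 4 → No. [pile: 6, rank: 5, mark: cross, row: 5] → mark is cross, row = 5 → Yes. [pile: 3, rank: 13, mark: cross, row: 2] → mark is cross, row = 2 → Yes. [pile: 7, rank: 5, mark: none, row: 1] → mark is none, row = 1 → No. [pile: 6, rank: 8, mark: star, row: 4] → mark is star, row = 4 → Yes.

No, Yes, Yes, No, Yes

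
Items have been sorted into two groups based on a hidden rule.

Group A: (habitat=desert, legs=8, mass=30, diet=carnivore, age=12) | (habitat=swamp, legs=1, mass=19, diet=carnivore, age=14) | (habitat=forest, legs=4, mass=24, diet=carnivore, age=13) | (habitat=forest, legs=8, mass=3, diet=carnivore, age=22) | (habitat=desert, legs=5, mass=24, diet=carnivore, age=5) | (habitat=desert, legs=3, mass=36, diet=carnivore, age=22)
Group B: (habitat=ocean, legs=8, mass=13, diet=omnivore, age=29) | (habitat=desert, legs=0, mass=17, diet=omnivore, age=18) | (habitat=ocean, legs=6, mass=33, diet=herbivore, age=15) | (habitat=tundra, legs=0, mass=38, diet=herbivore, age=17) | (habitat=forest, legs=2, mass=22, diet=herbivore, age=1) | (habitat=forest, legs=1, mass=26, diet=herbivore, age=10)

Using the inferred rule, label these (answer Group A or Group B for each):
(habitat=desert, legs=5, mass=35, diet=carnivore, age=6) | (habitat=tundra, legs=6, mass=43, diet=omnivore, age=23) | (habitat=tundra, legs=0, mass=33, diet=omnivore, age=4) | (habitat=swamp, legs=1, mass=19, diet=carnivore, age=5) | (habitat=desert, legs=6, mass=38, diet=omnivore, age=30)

Every 'Group A' example satisfies: diet is carnivore. None of the 'Group B' examples do.

Group A, Group B, Group B, Group A, Group B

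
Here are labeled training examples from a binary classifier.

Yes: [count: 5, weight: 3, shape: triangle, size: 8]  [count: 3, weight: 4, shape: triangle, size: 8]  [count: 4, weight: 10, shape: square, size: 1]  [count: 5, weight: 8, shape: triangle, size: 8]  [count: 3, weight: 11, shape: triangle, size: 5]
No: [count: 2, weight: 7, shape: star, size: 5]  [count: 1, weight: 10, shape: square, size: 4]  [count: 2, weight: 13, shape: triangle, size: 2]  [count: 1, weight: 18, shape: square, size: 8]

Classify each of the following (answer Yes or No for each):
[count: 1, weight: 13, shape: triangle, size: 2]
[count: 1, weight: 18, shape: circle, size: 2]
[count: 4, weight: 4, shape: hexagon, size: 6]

A rule that fits every label: count ≥ 3 — true of each 'Yes' example, false of each 'No' one.
[count: 1, weight: 13, shape: triangle, size: 2] — count = 1, hence No.
[count: 1, weight: 18, shape: circle, size: 2] — count = 1, hence No.
[count: 4, weight: 4, shape: hexagon, size: 6] — count = 4, hence Yes.

No, No, Yes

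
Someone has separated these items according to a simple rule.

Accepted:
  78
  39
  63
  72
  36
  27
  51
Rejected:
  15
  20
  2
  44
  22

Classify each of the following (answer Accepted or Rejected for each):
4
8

One predicate separates the groups cleanly: multiple of 3 AND at least 20.
4 → 4 = 3·1 + 1, 4 < 20 → Rejected. 8 → 8 = 3·2 + 2, 8 < 20 → Rejected.

Rejected, Rejected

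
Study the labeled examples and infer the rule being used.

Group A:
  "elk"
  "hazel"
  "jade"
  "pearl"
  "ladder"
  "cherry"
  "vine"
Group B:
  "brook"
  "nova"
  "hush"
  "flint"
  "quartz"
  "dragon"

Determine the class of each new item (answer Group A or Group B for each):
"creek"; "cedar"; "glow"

Checking candidate rules against both groups, what survives is: contains 'e'.
"creek": has 'e', checks out → Group A.
"cedar": has 'e', checks out → Group A.
"glow": no 'e', doesn't qualify → Group B.

Group A, Group A, Group B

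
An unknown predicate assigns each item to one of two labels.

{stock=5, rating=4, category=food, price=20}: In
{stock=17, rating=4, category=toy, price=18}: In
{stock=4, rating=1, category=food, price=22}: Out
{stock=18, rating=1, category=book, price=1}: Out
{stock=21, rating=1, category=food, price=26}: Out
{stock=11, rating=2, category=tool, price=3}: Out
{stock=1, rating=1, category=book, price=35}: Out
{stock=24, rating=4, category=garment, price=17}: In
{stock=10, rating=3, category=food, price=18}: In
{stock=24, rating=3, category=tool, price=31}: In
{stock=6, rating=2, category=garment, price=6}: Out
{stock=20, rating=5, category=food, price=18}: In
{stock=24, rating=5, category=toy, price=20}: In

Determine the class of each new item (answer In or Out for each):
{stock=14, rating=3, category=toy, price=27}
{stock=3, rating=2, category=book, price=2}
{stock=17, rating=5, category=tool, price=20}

In, Out, In

The distinguishing property — rating ≥ 3 — holds for all the 'In' cases and none of the 'Out' cases.
{stock=14, rating=3, category=toy, price=27}: In (rating = 3). {stock=3, rating=2, category=book, price=2}: Out (rating = 2). {stock=17, rating=5, category=tool, price=20}: In (rating = 5).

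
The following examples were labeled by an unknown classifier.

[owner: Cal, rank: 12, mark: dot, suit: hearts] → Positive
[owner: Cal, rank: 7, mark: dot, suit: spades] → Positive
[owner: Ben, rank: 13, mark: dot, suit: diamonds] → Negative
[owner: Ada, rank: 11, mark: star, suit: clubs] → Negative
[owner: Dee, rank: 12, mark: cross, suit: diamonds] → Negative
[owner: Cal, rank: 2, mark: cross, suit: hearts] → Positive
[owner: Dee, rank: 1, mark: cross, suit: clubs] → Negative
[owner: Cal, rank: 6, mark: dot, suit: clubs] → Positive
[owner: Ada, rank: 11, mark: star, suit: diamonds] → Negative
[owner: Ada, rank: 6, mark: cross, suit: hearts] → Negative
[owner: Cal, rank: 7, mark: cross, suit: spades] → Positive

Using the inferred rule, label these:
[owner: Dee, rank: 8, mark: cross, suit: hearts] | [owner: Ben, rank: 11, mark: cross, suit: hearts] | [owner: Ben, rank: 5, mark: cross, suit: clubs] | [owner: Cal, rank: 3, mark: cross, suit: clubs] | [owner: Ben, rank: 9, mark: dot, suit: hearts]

The simplest hypothesis consistent with all the labels is: owner is Cal.

Negative, Negative, Negative, Positive, Negative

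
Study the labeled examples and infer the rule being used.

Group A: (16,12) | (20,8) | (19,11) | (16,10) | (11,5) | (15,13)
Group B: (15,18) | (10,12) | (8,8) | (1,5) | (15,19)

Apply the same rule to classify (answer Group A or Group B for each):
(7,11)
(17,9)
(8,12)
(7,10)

Every 'Group A' example satisfies: first > second. None of the 'Group B' examples do.
(7,11) — 7 < 11, hence Group B. (17,9) — 17 > 9, hence Group A. (8,12) — 8 < 12, hence Group B. (7,10) — 7 < 10, hence Group B.

Group B, Group A, Group B, Group B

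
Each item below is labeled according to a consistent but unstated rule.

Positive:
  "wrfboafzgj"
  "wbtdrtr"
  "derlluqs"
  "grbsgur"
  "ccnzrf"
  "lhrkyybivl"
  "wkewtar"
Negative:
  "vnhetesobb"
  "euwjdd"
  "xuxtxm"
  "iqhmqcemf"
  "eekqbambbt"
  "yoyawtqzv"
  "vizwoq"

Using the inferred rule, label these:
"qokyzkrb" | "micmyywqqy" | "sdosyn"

Positive, Negative, Negative

The rule appears to be: contains 'r'.
Positive: "qokyzkrb", since has 'r'.
Negative: "micmyywqqy", since no 'r'.
Negative: "sdosyn", since no 'r'.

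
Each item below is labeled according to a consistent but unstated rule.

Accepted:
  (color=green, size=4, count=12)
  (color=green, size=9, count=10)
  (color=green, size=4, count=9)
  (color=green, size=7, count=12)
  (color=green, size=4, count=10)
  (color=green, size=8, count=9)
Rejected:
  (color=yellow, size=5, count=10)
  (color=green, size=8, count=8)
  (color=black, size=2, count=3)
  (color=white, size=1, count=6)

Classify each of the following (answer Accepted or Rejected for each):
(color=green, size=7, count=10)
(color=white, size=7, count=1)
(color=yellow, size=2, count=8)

Accepted, Rejected, Rejected

Rule: color is green AND count ≥ 9. This holds for each 'Accepted' example and fails for each 'Rejected' one.
(color=green, size=7, count=10) → color is green, count = 10 → Accepted.
(color=white, size=7, count=1) → color is white, count = 1 → Rejected.
(color=yellow, size=2, count=8) → color is yellow, count = 8 → Rejected.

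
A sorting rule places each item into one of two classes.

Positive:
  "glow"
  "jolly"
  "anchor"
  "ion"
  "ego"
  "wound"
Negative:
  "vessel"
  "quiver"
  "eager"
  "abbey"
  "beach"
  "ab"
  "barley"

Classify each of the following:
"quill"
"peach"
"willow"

The distinguishing property — contains 'o' — holds for all the 'Positive' cases and none of the 'Negative' cases.

Negative, Negative, Positive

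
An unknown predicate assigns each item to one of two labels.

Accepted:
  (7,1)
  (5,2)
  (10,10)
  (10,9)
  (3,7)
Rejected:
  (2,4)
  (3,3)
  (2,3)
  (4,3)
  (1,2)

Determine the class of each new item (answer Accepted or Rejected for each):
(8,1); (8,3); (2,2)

The pattern is that an item is 'Accepted' exactly when: max ≥ 5.
(8,1) → max 8 → Accepted.
(8,3) → max 8 → Accepted.
(2,2) → max 2 → Rejected.

Accepted, Accepted, Rejected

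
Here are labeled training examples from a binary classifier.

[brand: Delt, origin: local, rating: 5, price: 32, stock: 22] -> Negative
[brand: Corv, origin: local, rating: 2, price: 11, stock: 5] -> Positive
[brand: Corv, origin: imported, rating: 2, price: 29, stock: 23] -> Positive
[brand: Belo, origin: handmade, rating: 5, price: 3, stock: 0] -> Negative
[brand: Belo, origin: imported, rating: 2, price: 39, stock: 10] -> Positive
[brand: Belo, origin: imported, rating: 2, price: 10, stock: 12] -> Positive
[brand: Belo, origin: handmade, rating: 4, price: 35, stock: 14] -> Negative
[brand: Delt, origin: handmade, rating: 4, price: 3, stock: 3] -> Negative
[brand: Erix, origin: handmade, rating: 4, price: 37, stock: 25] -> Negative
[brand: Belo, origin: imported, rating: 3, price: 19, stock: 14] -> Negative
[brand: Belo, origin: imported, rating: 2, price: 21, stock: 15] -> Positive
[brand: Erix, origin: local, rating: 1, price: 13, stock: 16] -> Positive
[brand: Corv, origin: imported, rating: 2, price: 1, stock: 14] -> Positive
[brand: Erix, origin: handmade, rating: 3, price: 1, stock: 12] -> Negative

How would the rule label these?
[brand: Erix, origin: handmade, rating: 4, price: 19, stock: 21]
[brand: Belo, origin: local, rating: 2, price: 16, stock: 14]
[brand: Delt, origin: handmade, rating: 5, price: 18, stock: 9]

Negative, Positive, Negative

The common property of the 'Positive' items is: rating ≤ 2. No 'Negative' item has it.
[brand: Erix, origin: handmade, rating: 4, price: 19, stock: 21] → rating = 4 → Negative.
[brand: Belo, origin: local, rating: 2, price: 16, stock: 14] → rating = 2 → Positive.
[brand: Delt, origin: handmade, rating: 5, price: 18, stock: 9] → rating = 5 → Negative.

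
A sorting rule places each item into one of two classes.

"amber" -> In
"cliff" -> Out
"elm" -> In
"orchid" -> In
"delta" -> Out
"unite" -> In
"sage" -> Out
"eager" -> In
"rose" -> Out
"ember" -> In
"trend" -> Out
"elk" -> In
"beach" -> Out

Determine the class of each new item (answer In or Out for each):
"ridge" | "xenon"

Out, Out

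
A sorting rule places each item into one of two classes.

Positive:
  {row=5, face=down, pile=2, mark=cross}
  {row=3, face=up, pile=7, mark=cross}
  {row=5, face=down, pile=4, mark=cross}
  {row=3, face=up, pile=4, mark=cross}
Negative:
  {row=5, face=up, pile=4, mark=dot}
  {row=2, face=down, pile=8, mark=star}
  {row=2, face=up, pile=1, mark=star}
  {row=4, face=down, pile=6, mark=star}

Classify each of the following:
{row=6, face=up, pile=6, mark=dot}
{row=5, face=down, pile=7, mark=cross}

A rule that fits every label: mark is cross — true of each 'Positive' example, false of each 'Negative' one.
Negative: {row=6, face=up, pile=6, mark=dot}, since mark is dot.
Positive: {row=5, face=down, pile=7, mark=cross}, since mark is cross.

Negative, Positive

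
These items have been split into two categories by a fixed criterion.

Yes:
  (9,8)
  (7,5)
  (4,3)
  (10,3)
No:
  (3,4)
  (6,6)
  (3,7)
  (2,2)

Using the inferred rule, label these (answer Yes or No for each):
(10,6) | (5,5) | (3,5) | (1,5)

Yes, No, No, No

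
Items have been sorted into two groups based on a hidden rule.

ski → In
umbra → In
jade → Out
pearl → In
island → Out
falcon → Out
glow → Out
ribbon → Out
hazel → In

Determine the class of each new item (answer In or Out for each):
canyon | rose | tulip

The classifier is using: odd length.
canyon: length 6, does not pass → Out. rose: length 4, does not pass → Out. tulip: length 5, qualifies → In.

Out, Out, In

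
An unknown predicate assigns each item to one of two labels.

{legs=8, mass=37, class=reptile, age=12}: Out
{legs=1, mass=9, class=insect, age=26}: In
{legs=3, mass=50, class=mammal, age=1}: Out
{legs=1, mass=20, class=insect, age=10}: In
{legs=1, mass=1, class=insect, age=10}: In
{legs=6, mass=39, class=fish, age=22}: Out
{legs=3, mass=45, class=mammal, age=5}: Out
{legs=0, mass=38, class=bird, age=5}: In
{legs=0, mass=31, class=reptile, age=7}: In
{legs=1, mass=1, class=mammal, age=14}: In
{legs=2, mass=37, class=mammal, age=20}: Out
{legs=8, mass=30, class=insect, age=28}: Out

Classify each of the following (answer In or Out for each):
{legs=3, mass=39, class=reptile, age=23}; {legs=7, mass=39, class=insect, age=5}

The pattern is that an item is 'In' exactly when: legs ≤ 1.
{legs=3, mass=39, class=reptile, age=23}: Out (legs = 3). {legs=7, mass=39, class=insect, age=5}: Out (legs = 7).

Out, Out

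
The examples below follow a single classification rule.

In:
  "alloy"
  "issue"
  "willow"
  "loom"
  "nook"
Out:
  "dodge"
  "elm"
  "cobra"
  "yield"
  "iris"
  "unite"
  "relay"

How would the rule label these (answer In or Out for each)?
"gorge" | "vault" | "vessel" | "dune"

Out, Out, In, Out

Rule: has a double letter. This holds for each 'In' example and fails for each 'Out' one.
"gorge" → no doubled letter → Out.
"vault" → no doubled letter → Out.
"vessel" → 'ss' doubled → In.
"dune" → no doubled letter → Out.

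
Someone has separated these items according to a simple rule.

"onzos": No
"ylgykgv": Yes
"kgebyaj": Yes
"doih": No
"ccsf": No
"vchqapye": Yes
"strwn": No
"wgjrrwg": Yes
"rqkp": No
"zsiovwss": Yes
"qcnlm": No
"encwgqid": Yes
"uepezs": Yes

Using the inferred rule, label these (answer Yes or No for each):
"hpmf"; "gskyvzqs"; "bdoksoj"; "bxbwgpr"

No, Yes, Yes, Yes

Every 'Yes' example satisfies: length ≥ 6. None of the 'No' examples do.
"hpmf": length 4, does not fit → No. "gskyvzqs": length 8, passes → Yes. "bdoksoj": length 7, passes → Yes. "bxbwgpr": length 7, passes → Yes.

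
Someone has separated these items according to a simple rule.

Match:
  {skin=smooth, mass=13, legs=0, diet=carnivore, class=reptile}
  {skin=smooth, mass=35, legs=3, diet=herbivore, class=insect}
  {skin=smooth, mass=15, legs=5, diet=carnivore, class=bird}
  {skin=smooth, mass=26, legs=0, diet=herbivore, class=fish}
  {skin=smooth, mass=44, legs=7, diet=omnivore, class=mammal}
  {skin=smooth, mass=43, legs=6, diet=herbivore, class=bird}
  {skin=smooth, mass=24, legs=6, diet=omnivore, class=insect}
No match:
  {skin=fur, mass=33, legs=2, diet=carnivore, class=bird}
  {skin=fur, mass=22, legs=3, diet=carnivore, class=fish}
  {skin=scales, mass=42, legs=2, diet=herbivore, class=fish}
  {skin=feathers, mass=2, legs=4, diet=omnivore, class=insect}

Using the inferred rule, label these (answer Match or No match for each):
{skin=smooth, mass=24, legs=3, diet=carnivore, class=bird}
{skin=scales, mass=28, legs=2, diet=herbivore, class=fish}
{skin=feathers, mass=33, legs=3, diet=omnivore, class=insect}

Match, No match, No match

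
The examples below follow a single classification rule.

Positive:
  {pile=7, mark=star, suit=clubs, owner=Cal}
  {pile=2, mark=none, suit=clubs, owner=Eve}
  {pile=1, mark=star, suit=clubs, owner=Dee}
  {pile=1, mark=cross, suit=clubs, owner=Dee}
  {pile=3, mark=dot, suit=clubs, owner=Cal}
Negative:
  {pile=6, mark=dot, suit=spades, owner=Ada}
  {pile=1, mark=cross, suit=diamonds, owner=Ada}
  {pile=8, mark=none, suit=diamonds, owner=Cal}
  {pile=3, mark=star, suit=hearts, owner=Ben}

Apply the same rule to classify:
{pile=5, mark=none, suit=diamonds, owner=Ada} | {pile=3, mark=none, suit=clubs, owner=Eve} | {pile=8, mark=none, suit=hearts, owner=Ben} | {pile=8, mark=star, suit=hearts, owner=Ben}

One predicate separates the groups cleanly: suit is clubs.
{pile=5, mark=none, suit=diamonds, owner=Ada}: suit is diamonds, does not pass → Negative. {pile=3, mark=none, suit=clubs, owner=Eve}: suit is clubs, meets the rule → Positive. {pile=8, mark=none, suit=hearts, owner=Ben}: suit is hearts, does not pass → Negative. {pile=8, mark=star, suit=hearts, owner=Ben}: suit is hearts, does not pass → Negative.

Negative, Positive, Negative, Negative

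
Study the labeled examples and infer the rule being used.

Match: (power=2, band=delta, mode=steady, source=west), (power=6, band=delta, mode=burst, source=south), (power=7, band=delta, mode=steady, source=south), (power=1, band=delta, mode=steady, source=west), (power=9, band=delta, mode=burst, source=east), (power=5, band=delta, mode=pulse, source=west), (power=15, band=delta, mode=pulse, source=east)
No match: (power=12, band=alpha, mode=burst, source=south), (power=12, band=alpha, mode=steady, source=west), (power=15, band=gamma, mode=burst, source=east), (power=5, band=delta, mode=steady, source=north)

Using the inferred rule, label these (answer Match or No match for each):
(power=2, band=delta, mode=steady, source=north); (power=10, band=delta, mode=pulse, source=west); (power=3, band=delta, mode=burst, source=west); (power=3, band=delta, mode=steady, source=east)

The distinguishing property — band is delta AND source is not north — holds for all the 'Match' cases and none of the 'No match' cases.
No match: (power=2, band=delta, mode=steady, source=north), since band is delta, source is north. Match: (power=10, band=delta, mode=pulse, source=west), since band is delta, source is west. Match: (power=3, band=delta, mode=burst, source=west), since band is delta, source is west. Match: (power=3, band=delta, mode=steady, source=east), since band is delta, source is east.

No match, Match, Match, Match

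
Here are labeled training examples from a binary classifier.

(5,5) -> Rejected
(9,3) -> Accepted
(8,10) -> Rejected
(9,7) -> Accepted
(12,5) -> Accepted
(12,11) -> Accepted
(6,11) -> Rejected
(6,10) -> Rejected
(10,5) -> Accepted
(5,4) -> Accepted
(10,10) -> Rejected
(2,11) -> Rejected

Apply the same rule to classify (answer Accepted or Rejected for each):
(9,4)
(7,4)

Rule: first > second. This holds for each 'Accepted' example and fails for each 'Rejected' one.
(9,4): Accepted (9 > 4).
(7,4): Accepted (7 > 4).

Accepted, Accepted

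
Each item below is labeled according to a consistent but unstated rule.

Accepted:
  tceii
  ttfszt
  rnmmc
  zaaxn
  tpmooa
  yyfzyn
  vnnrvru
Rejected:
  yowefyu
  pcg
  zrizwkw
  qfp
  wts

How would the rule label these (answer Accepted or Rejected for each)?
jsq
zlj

Rejected, Rejected

Every 'Accepted' example satisfies: has a double letter. None of the 'Rejected' examples do.
jsq → no doubled letter → Rejected. zlj → no doubled letter → Rejected.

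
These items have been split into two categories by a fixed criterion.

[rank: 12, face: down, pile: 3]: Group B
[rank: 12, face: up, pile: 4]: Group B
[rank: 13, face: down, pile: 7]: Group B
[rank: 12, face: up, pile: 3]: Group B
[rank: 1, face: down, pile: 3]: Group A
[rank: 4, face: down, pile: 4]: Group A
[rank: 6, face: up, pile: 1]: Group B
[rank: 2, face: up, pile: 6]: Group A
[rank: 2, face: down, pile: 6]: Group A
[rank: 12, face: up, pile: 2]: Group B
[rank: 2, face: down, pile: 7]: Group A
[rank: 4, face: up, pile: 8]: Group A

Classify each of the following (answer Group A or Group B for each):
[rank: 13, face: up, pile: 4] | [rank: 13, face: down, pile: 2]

The pattern is that an item is 'Group A' exactly when: rank ≤ 4.
[rank: 13, face: up, pile: 4]: Group B (rank = 13). [rank: 13, face: down, pile: 2]: Group B (rank = 13).

Group B, Group B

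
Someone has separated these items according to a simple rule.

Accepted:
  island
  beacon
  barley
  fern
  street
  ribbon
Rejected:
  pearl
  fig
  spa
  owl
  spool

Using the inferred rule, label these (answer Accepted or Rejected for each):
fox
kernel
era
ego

Rejected, Accepted, Rejected, Rejected

All 'Accepted' examples share one property — even length — and every 'Rejected' example lacks it.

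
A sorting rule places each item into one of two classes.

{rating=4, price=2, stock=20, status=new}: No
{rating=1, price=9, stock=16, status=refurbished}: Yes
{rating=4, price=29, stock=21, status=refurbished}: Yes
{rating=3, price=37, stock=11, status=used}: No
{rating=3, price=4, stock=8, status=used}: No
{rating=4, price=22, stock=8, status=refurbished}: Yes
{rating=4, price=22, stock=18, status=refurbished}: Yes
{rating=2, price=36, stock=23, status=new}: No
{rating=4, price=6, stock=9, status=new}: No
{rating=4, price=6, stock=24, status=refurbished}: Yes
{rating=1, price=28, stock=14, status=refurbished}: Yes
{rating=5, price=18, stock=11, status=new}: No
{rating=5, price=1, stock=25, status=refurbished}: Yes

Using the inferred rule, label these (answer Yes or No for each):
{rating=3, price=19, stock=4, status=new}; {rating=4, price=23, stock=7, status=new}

No, No

One predicate separates the groups cleanly: status is refurbished.
No: {rating=3, price=19, stock=4, status=new}, since status is new. No: {rating=4, price=23, stock=7, status=new}, since status is new.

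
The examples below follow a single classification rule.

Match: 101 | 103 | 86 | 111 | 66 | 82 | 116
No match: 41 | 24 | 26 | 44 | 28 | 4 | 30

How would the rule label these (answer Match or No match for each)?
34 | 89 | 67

No match, Match, Match

The rule appears to be: at least 66.
34 → 34 < 66 → No match.
89 → 89 ≥ 66 → Match.
67 → 67 ≥ 66 → Match.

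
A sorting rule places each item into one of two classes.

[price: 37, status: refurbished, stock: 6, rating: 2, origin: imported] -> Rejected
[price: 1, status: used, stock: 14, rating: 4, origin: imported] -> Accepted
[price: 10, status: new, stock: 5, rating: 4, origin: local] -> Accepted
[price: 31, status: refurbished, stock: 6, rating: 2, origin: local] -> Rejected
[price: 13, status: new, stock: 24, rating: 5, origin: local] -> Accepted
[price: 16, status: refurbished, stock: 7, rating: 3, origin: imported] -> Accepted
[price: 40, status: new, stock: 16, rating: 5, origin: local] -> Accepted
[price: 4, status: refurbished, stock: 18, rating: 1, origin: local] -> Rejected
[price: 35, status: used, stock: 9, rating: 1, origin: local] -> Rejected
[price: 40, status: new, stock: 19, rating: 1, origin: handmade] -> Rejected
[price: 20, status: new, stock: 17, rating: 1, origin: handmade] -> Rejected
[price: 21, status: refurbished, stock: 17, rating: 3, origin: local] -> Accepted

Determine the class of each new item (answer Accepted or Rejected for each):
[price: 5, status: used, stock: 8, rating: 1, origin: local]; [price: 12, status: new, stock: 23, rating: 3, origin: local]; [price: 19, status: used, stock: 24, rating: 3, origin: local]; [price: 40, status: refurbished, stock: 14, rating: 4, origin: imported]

The rule appears to be: rating ≥ 3.
[price: 5, status: used, stock: 8, rating: 1, origin: local] → rating = 1 → Rejected. [price: 12, status: new, stock: 23, rating: 3, origin: local] → rating = 3 → Accepted. [price: 19, status: used, stock: 24, rating: 3, origin: local] → rating = 3 → Accepted. [price: 40, status: refurbished, stock: 14, rating: 4, origin: imported] → rating = 4 → Accepted.

Rejected, Accepted, Accepted, Accepted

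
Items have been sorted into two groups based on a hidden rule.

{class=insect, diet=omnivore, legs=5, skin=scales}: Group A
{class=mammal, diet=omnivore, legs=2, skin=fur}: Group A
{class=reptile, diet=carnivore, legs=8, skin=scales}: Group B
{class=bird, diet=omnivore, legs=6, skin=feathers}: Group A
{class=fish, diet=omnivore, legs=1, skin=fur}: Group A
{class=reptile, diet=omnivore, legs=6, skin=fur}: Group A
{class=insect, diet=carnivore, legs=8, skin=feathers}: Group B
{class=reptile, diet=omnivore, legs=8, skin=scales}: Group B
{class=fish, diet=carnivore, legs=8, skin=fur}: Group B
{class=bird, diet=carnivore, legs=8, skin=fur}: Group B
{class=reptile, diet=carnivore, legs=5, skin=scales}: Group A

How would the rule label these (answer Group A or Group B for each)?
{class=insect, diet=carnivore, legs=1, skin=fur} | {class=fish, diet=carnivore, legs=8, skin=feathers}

The rule appears to be: legs ≤ 6.

Group A, Group B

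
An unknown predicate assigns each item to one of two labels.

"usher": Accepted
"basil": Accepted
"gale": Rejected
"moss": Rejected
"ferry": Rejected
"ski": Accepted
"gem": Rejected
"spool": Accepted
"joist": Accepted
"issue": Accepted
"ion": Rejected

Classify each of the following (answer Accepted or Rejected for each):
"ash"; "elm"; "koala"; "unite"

Rule: odd length AND contains 's'. This holds for each 'Accepted' example and fails for each 'Rejected' one.

Accepted, Rejected, Rejected, Rejected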